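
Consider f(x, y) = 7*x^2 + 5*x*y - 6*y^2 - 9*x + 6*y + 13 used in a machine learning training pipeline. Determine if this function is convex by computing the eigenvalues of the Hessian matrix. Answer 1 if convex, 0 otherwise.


The Hessian of f(x,y) = 7*x^2 + 5*x*y - 6*y^2 - 9*x + 6*y + 13 is:
H = [[14, 5], [5, -12]]
Trace = 14 - 12 = 2
Determinant = 14*-12 - (5)^2 = -193
Discriminant = (2)^2 - 4*-193 = 776.0
Eigenvalues: lambda_1 = -12.9284, lambda_2 = 14.9284
The function is not convex.

0


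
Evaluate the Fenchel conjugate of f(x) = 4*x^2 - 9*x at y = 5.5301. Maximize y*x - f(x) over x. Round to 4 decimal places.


f*(y) = sup_x {y*x - a*x^2 - b*x} = sup_x {(y-b)*x - a*x^2}
FOC: (y - b) - 2a*x = 0 => x* = (y - b)/(2a)
x* = (5.5301 + 9)/(2*4) = 1.8163
f*(5.5301) = (y-b)^2/(4a) = (5.5301 + 9)^2/(4*4)
= 211.1238/16 = 13.1952


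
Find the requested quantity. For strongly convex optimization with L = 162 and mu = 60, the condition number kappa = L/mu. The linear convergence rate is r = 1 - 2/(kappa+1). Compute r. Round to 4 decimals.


Step 1: Compute the condition number.
kappa = L/mu = 162/60 = 2.7
Step 2: Compute the convergence rate.
r = 1 - 2/(kappa + 1) = 1 - 2*mu/(L + mu) = (L - mu)/(L + mu) = 102/222 = 0.4595


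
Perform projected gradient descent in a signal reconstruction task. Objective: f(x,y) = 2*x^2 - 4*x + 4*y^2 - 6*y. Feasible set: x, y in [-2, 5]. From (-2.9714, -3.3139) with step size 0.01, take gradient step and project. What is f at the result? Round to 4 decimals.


Step 1: Compute gradient at (-2.9714, -3.3139).
grad_x = 2*2*-2.9714 - 4 = -15.8856
grad_y = 2*4*-3.3139 - 6 = -32.5112
Step 2: Gradient step.
x_raw = -2.9714 - 0.01*-15.8856 = -2.8125
y_raw = -3.3139 - 0.01*-32.5112 = -2.9888
Step 3: Project onto [-2, 5].
x_proj = clip(-2.8125) = -2.0
y_proj = clip(-2.9888) = -2.0
Step 4: Evaluate f.
f(-2.0, -2.0) = 44.0


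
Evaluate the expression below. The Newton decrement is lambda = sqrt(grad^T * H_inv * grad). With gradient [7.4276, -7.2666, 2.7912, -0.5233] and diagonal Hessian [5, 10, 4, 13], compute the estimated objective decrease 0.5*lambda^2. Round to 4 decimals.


Step 1: H is diagonal, so H^(-1) * g = [1.4855, -0.7267, 0.6978, -0.0403].
Step 2: g^T H^(-1) g = sum_i g_i^2 / H_ii
  = (7.4276)^2/5 + (-7.2666)^2/10 + (2.7912)^2/4 + (-0.5233)^2/13
  = 11.0338 + 5.2803 + 1.9477 + 0.0211 = 18.283
Step 3: Objective decrease = 0.5 * g^T H^(-1) g = 9.1415


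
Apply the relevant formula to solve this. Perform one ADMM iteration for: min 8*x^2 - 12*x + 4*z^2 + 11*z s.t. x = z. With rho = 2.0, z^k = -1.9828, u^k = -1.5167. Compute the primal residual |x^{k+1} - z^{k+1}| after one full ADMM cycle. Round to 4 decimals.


ADMM iteration with rho = 2.0, z^k = -1.9828, u^k = -1.5167
Step 1: x-update.
Minimize 8*x^2 - 12*x + (2.0/2)*(x + 1.9828 - 1.5167)^2
FOC: (2*8 + 2.0)*x = 12 + 2.0*(-1.9828 + 1.5167)
x^{k+1} = 0.6149
Step 2: z-update.
Minimize 4*z^2 + 11*z + (2.0/2)*(0.6149 - z - 1.5167)^2
FOC: (2*4 + 2.0)*z = -11 + 2.0*(0.6149 - 1.5167)
z^{k+1} = -1.2804
Step 3: u-update.
u^{k+1} = -1.5167 + 0.6149 + 1.2804 = 0.3785
Step 4: Primal residual = |0.6149 + 1.2804| = 1.8952


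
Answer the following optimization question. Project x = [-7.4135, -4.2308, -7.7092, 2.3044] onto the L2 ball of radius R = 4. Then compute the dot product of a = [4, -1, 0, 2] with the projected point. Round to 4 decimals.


Step 1: Compute ||x|| (intermediates to 6 decimals).
||x|| = sqrt((-7.4135)^2 + (-4.2308)^2 + (-7.7092)^2 + 2.3044^2) = 11.730374
Step 2: Project.
Since ||x|| > R, scale = R/||x|| = 4/11.730374 = 0.340995, proj(x) = scale * x
proj(x) = [-2.527966, -1.442682, -2.628799, 0.785789]
Step 3: Dot product.
a^T * proj(x) = 4*(-2.527966) - 1*(-1.442682) + 0*(-2.628799) + 2*0.785789 = -7.0976


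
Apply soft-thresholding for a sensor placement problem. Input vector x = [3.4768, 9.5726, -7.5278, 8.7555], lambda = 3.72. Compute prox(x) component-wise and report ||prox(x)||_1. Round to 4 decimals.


Soft-thresholding with lambda = 3.72:
prox(3.4768) = sign(3.4768)*max(|3.4768| - 3.72, 0) = 0.0
prox(9.5726) = sign(9.5726)*max(|9.5726| - 3.72, 0) = 5.8526
prox(-7.5278) = sign(-7.5278)*max(|-7.5278| - 3.72, 0) = -3.8078
prox(8.7555) = sign(8.7555)*max(|8.7555| - 3.72, 0) = 5.0355
prox(x) = [0.0, 5.8526, -3.8078, 5.0355]
||prox(x)||_1 = 0.0 + 5.8526 + 3.8078 + 5.0355 = 14.6959


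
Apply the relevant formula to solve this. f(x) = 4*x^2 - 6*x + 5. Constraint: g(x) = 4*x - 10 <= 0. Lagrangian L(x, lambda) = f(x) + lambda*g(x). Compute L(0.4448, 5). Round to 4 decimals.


Step 1: Evaluate f(x).
f(0.4448) = 4*0.4448^2 - 6*0.4448 + 5 = 3.1226
Step 2: Evaluate g(x).
g(0.4448) = 4*0.4448 - 10 = -8.2208
Step 3: Compute Lagrangian.
L = 3.1226 + 5*-8.2208 = -37.9814


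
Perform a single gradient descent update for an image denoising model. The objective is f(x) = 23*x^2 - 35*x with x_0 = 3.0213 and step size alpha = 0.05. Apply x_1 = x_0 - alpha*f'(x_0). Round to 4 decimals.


We compute the gradient at x_0 and apply the update.
f'(x) = 46*x - 35
f'(3.0213) = 46*3.0213 - 35 = 103.9798
x_1 = 3.0213 - 0.05*103.9798 = -2.1777


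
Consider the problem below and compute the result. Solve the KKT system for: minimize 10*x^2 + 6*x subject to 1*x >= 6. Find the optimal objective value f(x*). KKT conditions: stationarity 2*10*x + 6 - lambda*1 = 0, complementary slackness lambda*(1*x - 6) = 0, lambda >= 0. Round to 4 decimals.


Step 1: Try lambda = 0 (constraint inactive).
x_unc = -6/(2*10) = -0.3
Check: 1*-0.3 = -0.3 < 6 -- violated!
Step 2: Constraint must be active: 1*x = 6
x* = 6/1 = 6.0
lambda = (2*10*6.0 + 6)/1 = 126.0
Step 3: Compute optimal value.
f(x*) = 10*6.0^2 + 6*6.0 = 396.0


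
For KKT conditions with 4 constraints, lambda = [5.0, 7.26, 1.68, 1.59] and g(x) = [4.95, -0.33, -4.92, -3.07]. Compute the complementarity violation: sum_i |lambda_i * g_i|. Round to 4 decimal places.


KKT complementary slackness check:
lambda_1 * g_1 = 5.0 * 4.95 = 24.75
lambda_2 * g_2 = 7.26 * -0.33 = -2.3958
lambda_3 * g_3 = 1.68 * -4.92 = -8.2656
lambda_4 * g_4 = 1.59 * -3.07 = -4.8813
Total violation = 24.75 + 2.3958 + 8.2656 + 4.8813 = 40.2927


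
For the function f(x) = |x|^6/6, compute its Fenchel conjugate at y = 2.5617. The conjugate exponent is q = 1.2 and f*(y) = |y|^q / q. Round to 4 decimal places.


The conjugate exponent q satisfies 1/p + 1/q = 1.
p = 6, so q = 6/(6 - 1) = 1.2
|y|^q = 2.5617^1.2 = 3.092
f*(2.5617) = 3.092 / 1.2 = 2.5766


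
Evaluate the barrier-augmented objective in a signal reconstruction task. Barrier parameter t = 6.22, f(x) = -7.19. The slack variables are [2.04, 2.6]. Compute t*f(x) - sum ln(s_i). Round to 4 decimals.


Step 1: Compute log-barrier.
ln values: [0.7129, 0.9555]
phi = -(0.7129 + 0.9555) = -1.6685
Step 2: Compute augmented objective.
t*f(x) = 6.22*-7.19 = -44.7218
Total = -44.7218 - 1.6685 = -46.3903


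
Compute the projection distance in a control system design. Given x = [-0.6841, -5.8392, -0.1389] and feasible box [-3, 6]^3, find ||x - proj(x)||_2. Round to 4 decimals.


Project each component onto [-3, 6].
clip(-0.6841) = -0.6841, clip(-5.8392) = -3.0, clip(-0.1389) = -0.1389
Projection = [-0.6841, -3.0, -0.1389]
Squared diffs: [0.0, 8.0611, 0.0]
Distance = sqrt(8.0611) = 2.8392


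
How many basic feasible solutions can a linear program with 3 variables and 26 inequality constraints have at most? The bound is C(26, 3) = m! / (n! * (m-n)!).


Each vertex corresponds to some choice of n active constraints out of m, so the number of vertices is at most C(m, n) = m! / (n!(m-n)!).
m = 26, n = 3
Numerator: 26 * 25 * 24
Denominator: 3! = 6
C(26, 3) = 2600


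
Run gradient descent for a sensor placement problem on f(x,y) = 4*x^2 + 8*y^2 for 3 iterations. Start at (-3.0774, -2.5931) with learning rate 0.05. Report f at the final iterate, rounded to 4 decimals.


Gradient descent on f(x,y) = 4*x^2 + 8*y^2.
Starting point: (-3.0774, -2.5931), alpha = 0.05
Step 1: grad_x = 2*4*-3.0774 = -24.6192, grad_y = 2*8*-2.5931 = -41.4896
  x_1 = -3.0774 - 0.05*-24.6192 = -1.8464
  y_1 = -2.5931 - 0.05*-41.4896 = -0.5186
Step 2: grad_x = 2*4*-1.8464 = -14.7715, grad_y = 2*8*-0.5186 = -8.2979
  x_2 = -1.8464 - 0.05*-14.7715 = -1.1079
  y_2 = -0.5186 - 0.05*-8.2979 = -0.1037
Step 3: grad_x = 2*4*-1.1079 = -8.8629, grad_y = 2*8*-0.1037 = -1.6596
  x_3 = -1.1079 - 0.05*-8.8629 = -0.6647
  y_3 = -0.1037 - 0.05*-1.6596 = -0.0207
f(-0.6647, -0.0207) = 4*(-0.6647)^2 + 8*(-0.0207)^2 = 1.7708


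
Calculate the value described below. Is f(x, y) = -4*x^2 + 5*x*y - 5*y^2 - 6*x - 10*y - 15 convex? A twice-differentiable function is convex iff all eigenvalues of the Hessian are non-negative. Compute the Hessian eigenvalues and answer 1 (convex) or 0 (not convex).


The Hessian of f(x,y) = -4*x^2 + 5*x*y - 5*y^2 - 6*x - 10*y - 15 is:
H = [[-8, 5], [5, -10]]
Trace = -8 - 10 = -18
Determinant = -8*-10 - (5)^2 = 55
Discriminant = (-18)^2 - 4*55 = 104.0
Eigenvalues: lambda_1 = -14.099, lambda_2 = -3.901
The function is not convex.

0


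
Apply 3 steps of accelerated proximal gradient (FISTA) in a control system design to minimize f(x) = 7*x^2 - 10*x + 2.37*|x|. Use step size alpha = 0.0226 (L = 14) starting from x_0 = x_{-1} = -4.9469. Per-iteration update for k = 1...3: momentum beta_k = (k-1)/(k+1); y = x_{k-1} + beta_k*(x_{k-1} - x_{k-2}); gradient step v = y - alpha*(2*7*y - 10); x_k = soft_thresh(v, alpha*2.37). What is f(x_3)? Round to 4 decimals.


FISTA on f(x) = 7*x^2 - 10*x + 2.37*|x|
L = 14, alpha = 0.0226
Iteration 1: beta = 0.0, y = -4.9469 + 0.0*(-4.9469 + 4.9469) = -4.9469
  grad(y) = -79.2566, v = y - alpha*grad = -3.1557
  prox(v) = soft_thresh(-3.1557, 0.0536) = -3.1021
Iteration 2: beta = 0.3333, y = -3.1021 + 0.3333*(-3.1021 + 4.9469) = -2.4872
  grad(y) = -44.8211, v = y - alpha*grad = -1.4743
  prox(v) = soft_thresh(-1.4743, 0.0536) = -1.4207
Iteration 3: beta = 0.5, y = -1.4207 + 0.5*(-1.4207 + 3.1021) = -0.58
  grad(y) = -18.1197, v = y - alpha*grad = -0.1705
  prox(v) = soft_thresh(-0.1705, 0.0536) = -0.1169
f(x_3) = 7*(-0.1169)^2 - 10*(-0.1169) + 2.37*|-0.1169| = 1.5419


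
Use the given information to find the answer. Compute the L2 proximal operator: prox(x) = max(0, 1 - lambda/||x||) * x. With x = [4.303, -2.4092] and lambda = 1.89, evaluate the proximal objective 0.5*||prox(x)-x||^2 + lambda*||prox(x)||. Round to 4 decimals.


Step 1: Compute ||x||.
||x|| = 4.9315
Step 2: Compute scaling factor.
scale = max(0, 1 - 1.89/4.9315) = 0.6168
Step 3: prox(x) = [2.6539, -1.4859]
||prox(x)|| = 3.0415
Step 4: Proximal objective.
0.5*||prox-x||^2 = 1.7861
lambda*||prox|| = 5.7484
Total = 7.5346


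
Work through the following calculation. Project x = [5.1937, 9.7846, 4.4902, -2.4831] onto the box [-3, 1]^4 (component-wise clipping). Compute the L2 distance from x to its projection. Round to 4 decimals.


Project each component onto [-3, 1].
clip(5.1937) = 1.0, clip(9.7846) = 1.0, clip(4.4902) = 1.0, clip(-2.4831) = -2.4831
Projection = [1.0, 1.0, 1.0, -2.4831]
Squared diffs: [17.5871, 77.1692, 12.1815, 0.0]
Distance = sqrt(106.9378) = 10.3411


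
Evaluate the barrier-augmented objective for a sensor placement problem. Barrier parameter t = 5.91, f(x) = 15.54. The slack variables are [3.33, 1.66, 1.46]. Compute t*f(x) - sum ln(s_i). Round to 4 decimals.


Step 1: Compute log-barrier.
ln values: [1.203, 0.5068, 0.3784]
phi = -(1.203 + 0.5068 + 0.3784) = -2.0882
Step 2: Compute augmented objective.
t*f(x) = 5.91*15.54 = 91.8414
Total = 91.8414 - 2.0882 = 89.7532


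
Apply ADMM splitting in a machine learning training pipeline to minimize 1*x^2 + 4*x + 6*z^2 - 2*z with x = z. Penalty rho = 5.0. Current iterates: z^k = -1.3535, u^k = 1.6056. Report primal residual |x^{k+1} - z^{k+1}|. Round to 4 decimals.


ADMM iteration with rho = 5.0, z^k = -1.3535, u^k = 1.6056
Step 1: x-update.
Minimize 1*x^2 + 4*x + (5.0/2)*(x + 1.3535 + 1.6056)^2
FOC: (2*1 + 5.0)*x = -4 + 5.0*(-1.3535 - 1.6056)
x^{k+1} = -2.6851
Step 2: z-update.
Minimize 6*z^2 - 2*z + (5.0/2)*(-2.6851 - z + 1.6056)^2
FOC: (2*6 + 5.0)*z = 2 + 5.0*(-2.6851 + 1.6056)
z^{k+1} = -0.1998
Step 3: u-update.
u^{k+1} = 1.6056 - 2.6851 + 0.1998 = -0.8796
Step 4: Primal residual = |-2.6851 + 0.1998| = 2.4852


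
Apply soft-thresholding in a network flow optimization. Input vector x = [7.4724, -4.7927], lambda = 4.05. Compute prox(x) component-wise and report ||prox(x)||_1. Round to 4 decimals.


Soft-thresholding with lambda = 4.05:
prox(7.4724) = sign(7.4724)*max(|7.4724| - 4.05, 0) = 3.4224
prox(-4.7927) = sign(-4.7927)*max(|-4.7927| - 4.05, 0) = -0.7427
prox(x) = [3.4224, -0.7427]
||prox(x)||_1 = 3.4224 + 0.7427 = 4.1651


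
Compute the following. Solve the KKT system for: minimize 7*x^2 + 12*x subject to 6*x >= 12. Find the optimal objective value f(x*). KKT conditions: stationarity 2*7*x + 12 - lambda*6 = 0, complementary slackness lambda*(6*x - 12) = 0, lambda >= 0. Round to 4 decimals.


Step 1: Try lambda = 0 (constraint inactive).
x_unc = -12/(2*7) = -0.8571
Check: 6*-0.8571 = -5.1426 < 12 -- violated!
Step 2: Constraint must be active: 6*x = 12
x* = 12/6 = 2.0
lambda = (2*7*2.0 + 12)/6 = 6.6667
Step 3: Compute optimal value.
f(x*) = 7*2.0^2 + 12*2.0 = 52.0


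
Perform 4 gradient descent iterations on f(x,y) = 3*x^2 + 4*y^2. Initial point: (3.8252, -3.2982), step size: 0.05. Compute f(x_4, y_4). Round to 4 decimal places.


Gradient descent on f(x,y) = 3*x^2 + 4*y^2.
Starting point: (3.8252, -3.2982), alpha = 0.05
Step 1: grad_x = 2*3*3.8252 = 22.9512, grad_y = 2*4*-3.2982 = -26.3856
  x_1 = 3.8252 - 0.05*22.9512 = 2.6776
  y_1 = -3.2982 - 0.05*-26.3856 = -1.9789
Step 2: grad_x = 2*3*2.6776 = 16.0658, grad_y = 2*4*-1.9789 = -15.8314
  x_2 = 2.6776 - 0.05*16.0658 = 1.8743
  y_2 = -1.9789 - 0.05*-15.8314 = -1.1874
Step 3: grad_x = 2*3*1.8743 = 11.2461, grad_y = 2*4*-1.1874 = -9.4988
  x_3 = 1.8743 - 0.05*11.2461 = 1.312
  y_3 = -1.1874 - 0.05*-9.4988 = -0.7124
Step 4: grad_x = 2*3*1.312 = 7.8723, grad_y = 2*4*-0.7124 = -5.6993
  x_4 = 1.312 - 0.05*7.8723 = 0.9184
  y_4 = -0.7124 - 0.05*-5.6993 = -0.4274
f(0.9184, -0.4274) = 3*0.9184^2 + 4*(-0.4274)^2 = 3.2614


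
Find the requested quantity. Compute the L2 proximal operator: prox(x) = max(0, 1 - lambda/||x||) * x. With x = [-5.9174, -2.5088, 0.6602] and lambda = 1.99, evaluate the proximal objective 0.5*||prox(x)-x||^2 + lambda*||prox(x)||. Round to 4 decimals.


Step 1: Compute ||x||.
||x|| = 6.4611
Step 2: Compute scaling factor.
scale = max(0, 1 - 1.99/6.4611) = 0.692
Step 3: prox(x) = [-4.0949, -1.7361, 0.4569]
||prox(x)|| = 4.4711
Step 4: Proximal objective.
0.5*||prox-x||^2 = 1.9801
lambda*||prox|| = 8.8975
Total = 10.8775


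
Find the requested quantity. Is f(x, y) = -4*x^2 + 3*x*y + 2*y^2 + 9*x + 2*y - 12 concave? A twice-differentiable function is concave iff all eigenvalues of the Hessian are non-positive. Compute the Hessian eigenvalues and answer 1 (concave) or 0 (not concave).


The Hessian of f(x,y) = -4*x^2 + 3*x*y + 2*y^2 + 9*x + 2*y - 12 is:
H = [[-8, 3], [3, 4]]
Trace = -8 + 4 = -4
Determinant = -8*4 - (3)^2 = -41
Discriminant = (-4)^2 - 4*-41 = 180.0
Eigenvalues: lambda_1 = -8.7082, lambda_2 = 4.7082
The function is not concave.

0


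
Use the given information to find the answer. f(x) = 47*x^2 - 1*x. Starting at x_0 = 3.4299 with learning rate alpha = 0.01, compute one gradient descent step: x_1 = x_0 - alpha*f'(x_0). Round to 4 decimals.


We compute the gradient at x_0 and apply the update.
f'(x) = 94*x - 1
f'(3.4299) = 94*3.4299 - 1 = 321.4106
x_1 = 3.4299 - 0.01*321.4106 = 0.2158


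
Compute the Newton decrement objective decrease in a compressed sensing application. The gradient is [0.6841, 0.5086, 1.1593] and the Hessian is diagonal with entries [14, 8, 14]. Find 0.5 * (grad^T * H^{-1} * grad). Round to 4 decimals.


Step 1: H is diagonal, so H^(-1) * g = [0.0489, 0.0636, 0.0828].
Step 2: g^T H^(-1) g = sum_i g_i^2 / H_ii
  = (0.6841)^2/14 + (0.5086)^2/8 + (1.1593)^2/14
  = 0.0334 + 0.0323 + 0.096 = 0.1618
Step 3: Objective decrease = 0.5 * g^T H^(-1) g = 0.0809


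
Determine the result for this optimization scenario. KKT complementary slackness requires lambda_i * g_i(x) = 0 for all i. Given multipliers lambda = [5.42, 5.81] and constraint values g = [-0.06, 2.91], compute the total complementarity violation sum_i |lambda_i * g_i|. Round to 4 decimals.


KKT complementary slackness check:
lambda_1 * g_1 = 5.42 * -0.06 = -0.3252
lambda_2 * g_2 = 5.81 * 2.91 = 16.9071
Total violation = 0.3252 + 16.9071 = 17.2323


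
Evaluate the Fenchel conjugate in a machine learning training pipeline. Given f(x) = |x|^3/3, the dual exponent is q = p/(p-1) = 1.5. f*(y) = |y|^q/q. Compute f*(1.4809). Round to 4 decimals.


The conjugate exponent q satisfies 1/p + 1/q = 1.
p = 3, so q = 3/(3 - 1) = 1.5
|y|^q = 1.4809^1.5 = 1.8021
f*(1.4809) = 1.8021 / 1.5 = 1.2014


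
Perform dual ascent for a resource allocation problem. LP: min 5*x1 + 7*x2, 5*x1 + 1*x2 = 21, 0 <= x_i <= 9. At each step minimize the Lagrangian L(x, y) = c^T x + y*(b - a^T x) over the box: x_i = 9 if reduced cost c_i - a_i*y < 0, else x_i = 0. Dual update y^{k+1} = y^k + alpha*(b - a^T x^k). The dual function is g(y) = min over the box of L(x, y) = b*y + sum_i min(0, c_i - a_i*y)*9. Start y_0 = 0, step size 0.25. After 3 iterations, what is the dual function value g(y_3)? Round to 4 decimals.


Dual ascent for LP: min 5*x1 + 7*x2, 5*x1 + 1*x2 = 21, 0 <= x_i <= 9
Step 1: y^k = 0.0, reduced costs: (5.0, 7.0)
  x^k = (0.0, 0.0), subgradient = b - a^T x = 21.0
  y^{k+1} = 0.0 + 0.25*21.0 = 5.25
Step 2: y^k = 5.25, reduced costs: (-21.25, 1.75)
  x^k = (9.0, 0.0), subgradient = b - a^T x = -24.0
  y^{k+1} = 5.25 + 0.25*-24.0 = -0.75
Step 3: y^k = -0.75, reduced costs: (8.75, 7.75)
  x^k = (0.0, 0.0), subgradient = b - a^T x = 21.0
  y^{k+1} = -0.75 + 0.25*21.0 = 4.5
Dual objective at y_3 = 4.5: reduced costs (-17.5, 2.5), box minimizer x = (9.0, 0.0)
g(y_3) = b*y + (c1 - a1*y)*x1 + (c2 - a2*y)*x2 = 21*4.5 + (-17.5)*9.0 + 2.5*0.0 = 94.5 - 157.5 + 0.0 = -63.0


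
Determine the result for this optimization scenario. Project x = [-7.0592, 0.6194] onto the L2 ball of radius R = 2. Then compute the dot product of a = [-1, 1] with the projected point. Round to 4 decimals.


Step 1: Compute ||x|| (intermediates to 6 decimals).
||x|| = sqrt((-7.0592)^2 + 0.6194^2) = 7.086322
Step 2: Project.
Since ||x|| > R, scale = R/||x|| = 2/7.086322 = 0.282234, proj(x) = scale * x
proj(x) = [-1.992346, 0.174816]
Step 3: Dot product.
a^T * proj(x) = -1*(-1.992346) + 1*0.174816 = 2.1672


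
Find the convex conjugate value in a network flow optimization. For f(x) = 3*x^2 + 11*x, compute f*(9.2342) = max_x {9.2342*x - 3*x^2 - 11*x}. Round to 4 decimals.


f*(y) = sup_x {y*x - a*x^2 - b*x} = sup_x {(y-b)*x - a*x^2}
FOC: (y - b) - 2a*x = 0 => x* = (y - b)/(2a)
x* = (9.2342 - 11)/(2*3) = -0.2943
f*(9.2342) = (y-b)^2/(4a) = (9.2342 - 11)^2/(4*3)
= 3.118/12 = 0.2598


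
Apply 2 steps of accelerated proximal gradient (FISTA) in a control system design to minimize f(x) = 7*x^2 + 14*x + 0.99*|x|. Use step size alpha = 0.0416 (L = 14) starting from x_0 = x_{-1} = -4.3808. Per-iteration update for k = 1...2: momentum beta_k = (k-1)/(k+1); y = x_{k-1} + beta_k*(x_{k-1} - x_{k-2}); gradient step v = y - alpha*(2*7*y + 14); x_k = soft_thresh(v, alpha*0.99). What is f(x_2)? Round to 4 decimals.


FISTA on f(x) = 7*x^2 + 14*x + 0.99*|x|
L = 14, alpha = 0.0416
Iteration 1: beta = 0.0, y = -4.3808 + 0.0*(-4.3808 + 4.3808) = -4.3808
  grad(y) = -47.3312, v = y - alpha*grad = -2.4118
  prox(v) = soft_thresh(-2.4118, 0.0412) = -2.3706
Iteration 2: beta = 0.3333, y = -2.3706 + 0.3333*(-2.3706 + 4.3808) = -1.7006
  grad(y) = -9.8082, v = y - alpha*grad = -1.2926
  prox(v) = soft_thresh(-1.2926, 0.0412) = -1.2514
f(x_2) = 7*(-1.2514)^2 + 14*(-1.2514) + 0.99*|-1.2514| = -5.3188


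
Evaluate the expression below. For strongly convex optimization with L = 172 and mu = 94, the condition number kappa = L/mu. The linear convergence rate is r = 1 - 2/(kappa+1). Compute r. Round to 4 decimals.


Step 1: Compute the condition number.
kappa = L/mu = 172/94 = 1.8298
Step 2: Compute the convergence rate.
r = 1 - 2/(kappa + 1) = 1 - 2*mu/(L + mu) = (L - mu)/(L + mu) = 78/266 = 0.2932


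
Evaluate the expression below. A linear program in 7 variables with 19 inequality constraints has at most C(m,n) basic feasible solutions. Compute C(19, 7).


Each vertex corresponds to some choice of n active constraints out of m, so the number of vertices is at most C(m, n) = m! / (n!(m-n)!).
m = 19, n = 7
Numerator: 19 * 18 * 17 * 16 * 15 * 14 * 13
Denominator: 7! = 5040
C(19, 7) = 50388


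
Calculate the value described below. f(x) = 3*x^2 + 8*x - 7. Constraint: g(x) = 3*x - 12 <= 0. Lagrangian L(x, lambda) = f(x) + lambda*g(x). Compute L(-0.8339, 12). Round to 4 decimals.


Step 1: Evaluate f(x).
f(-0.8339) = 3*(-0.8339)^2 + 8*(-0.8339) - 7 = -11.585
Step 2: Evaluate g(x).
g(-0.8339) = 3*-0.8339 - 12 = -14.5017
Step 3: Compute Lagrangian.
L = -11.585 + 12*-14.5017 = -185.6054


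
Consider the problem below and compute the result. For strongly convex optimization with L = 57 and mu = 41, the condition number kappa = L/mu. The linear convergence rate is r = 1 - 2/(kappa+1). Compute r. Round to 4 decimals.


Step 1: Compute the condition number.
kappa = L/mu = 57/41 = 1.3902
Step 2: Compute the convergence rate.
r = 1 - 2/(kappa + 1) = 1 - 2*mu/(L + mu) = (L - mu)/(L + mu) = 16/98 = 0.1633


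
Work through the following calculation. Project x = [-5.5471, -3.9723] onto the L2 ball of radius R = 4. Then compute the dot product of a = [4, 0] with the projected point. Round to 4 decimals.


Step 1: Compute ||x|| (intermediates to 6 decimals).
||x|| = sqrt((-5.5471)^2 + (-3.9723)^2) = 6.822718
Step 2: Project.
Since ||x|| > R, scale = R/||x|| = 4/6.822718 = 0.586277, proj(x) = scale * x
proj(x) = [-3.252137, -2.328868]
Step 3: Dot product.
a^T * proj(x) = 4*(-3.252137) + 0*(-2.328868) = -13.0085


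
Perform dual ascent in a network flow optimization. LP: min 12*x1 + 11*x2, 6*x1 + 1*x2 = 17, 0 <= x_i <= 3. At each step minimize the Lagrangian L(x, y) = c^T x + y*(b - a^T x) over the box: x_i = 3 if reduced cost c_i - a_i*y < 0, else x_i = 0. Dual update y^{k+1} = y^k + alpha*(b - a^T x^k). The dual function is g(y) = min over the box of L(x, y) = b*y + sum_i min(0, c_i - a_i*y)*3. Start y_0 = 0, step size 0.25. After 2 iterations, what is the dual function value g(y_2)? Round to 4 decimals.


Dual ascent for LP: min 12*x1 + 11*x2, 6*x1 + 1*x2 = 17, 0 <= x_i <= 3
Step 1: y^k = 0.0, reduced costs: (12.0, 11.0)
  x^k = (0.0, 0.0), subgradient = b - a^T x = 17.0
  y^{k+1} = 0.0 + 0.25*17.0 = 4.25
Step 2: y^k = 4.25, reduced costs: (-13.5, 6.75)
  x^k = (3.0, 0.0), subgradient = b - a^T x = -1.0
  y^{k+1} = 4.25 + 0.25*-1.0 = 4.0
Dual objective at y_2 = 4.0: reduced costs (-12.0, 7.0), box minimizer x = (3.0, 0.0)
g(y_2) = b*y + (c1 - a1*y)*x1 + (c2 - a2*y)*x2 = 17*4.0 + (-12.0)*3.0 + 7.0*0.0 = 68.0 - 36.0 + 0.0 = 32.0


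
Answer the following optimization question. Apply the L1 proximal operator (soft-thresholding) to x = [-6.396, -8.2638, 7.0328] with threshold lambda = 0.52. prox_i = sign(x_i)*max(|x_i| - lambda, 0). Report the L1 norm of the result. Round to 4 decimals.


Soft-thresholding with lambda = 0.52:
prox(-6.396) = sign(-6.396)*max(|-6.396| - 0.52, 0) = -5.876
prox(-8.2638) = sign(-8.2638)*max(|-8.2638| - 0.52, 0) = -7.7438
prox(7.0328) = sign(7.0328)*max(|7.0328| - 0.52, 0) = 6.5128
prox(x) = [-5.876, -7.7438, 6.5128]
||prox(x)||_1 = 5.876 + 7.7438 + 6.5128 = 20.1326


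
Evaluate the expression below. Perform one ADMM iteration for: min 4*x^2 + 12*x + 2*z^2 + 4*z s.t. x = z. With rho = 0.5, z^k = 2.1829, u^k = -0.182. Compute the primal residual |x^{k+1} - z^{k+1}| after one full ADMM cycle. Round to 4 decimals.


ADMM iteration with rho = 0.5, z^k = 2.1829, u^k = -0.182
Step 1: x-update.
Minimize 4*x^2 + 12*x + (0.5/2)*(x - 2.1829 - 0.182)^2
FOC: (2*4 + 0.5)*x = -12 + 0.5*(2.1829 + 0.182)
x^{k+1} = -1.2727
Step 2: z-update.
Minimize 2*z^2 + 4*z + (0.5/2)*(-1.2727 - z - 0.182)^2
FOC: (2*2 + 0.5)*z = -4 + 0.5*(-1.2727 - 0.182)
z^{k+1} = -1.0505
Step 3: u-update.
u^{k+1} = -0.182 - 1.2727 + 1.0505 = -0.4041
Step 4: Primal residual = |-1.2727 + 1.0505| = 0.2221


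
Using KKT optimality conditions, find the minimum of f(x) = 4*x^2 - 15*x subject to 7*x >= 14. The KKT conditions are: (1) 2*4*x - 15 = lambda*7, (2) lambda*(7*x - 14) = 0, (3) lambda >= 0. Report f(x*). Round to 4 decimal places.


Step 1: Try lambda = 0 (constraint inactive).
x_unc = 15/(2*4) = 1.875
Check: 7*1.875 = 13.125 < 14 -- violated!
Step 2: Constraint must be active: 7*x = 14
x* = 14/7 = 2.0
lambda = (2*4*2.0 - 15)/7 = 0.1429
Step 3: Compute optimal value.
f(x*) = 4*2.0^2 - 15*2.0 = -14.0


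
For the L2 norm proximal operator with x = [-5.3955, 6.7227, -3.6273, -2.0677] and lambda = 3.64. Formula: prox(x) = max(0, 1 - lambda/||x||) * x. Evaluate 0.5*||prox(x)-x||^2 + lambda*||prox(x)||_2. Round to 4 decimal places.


Step 1: Compute ||x||.
||x|| = 9.578
Step 2: Compute scaling factor.
scale = max(0, 1 - 3.64/9.578) = 0.62
Step 3: prox(x) = [-3.345, 4.1678, -2.2488, -1.2819]
||prox(x)|| = 5.938
Step 4: Proximal objective.
0.5*||prox-x||^2 = 6.6248
lambda*||prox|| = 21.6143
Total = 28.2393


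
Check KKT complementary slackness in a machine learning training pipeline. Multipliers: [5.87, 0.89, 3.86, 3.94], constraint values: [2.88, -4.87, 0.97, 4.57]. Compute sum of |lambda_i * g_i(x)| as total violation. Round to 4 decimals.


KKT complementary slackness check:
lambda_1 * g_1 = 5.87 * 2.88 = 16.9056
lambda_2 * g_2 = 0.89 * -4.87 = -4.3343
lambda_3 * g_3 = 3.86 * 0.97 = 3.7442
lambda_4 * g_4 = 3.94 * 4.57 = 18.0058
Total violation = 16.9056 + 4.3343 + 3.7442 + 18.0058 = 42.9899


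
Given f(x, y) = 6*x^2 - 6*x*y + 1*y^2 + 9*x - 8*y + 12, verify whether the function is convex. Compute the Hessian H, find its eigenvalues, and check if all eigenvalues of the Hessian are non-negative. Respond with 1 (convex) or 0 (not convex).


The Hessian of f(x,y) = 6*x^2 - 6*x*y + 1*y^2 + 9*x - 8*y + 12 is:
H = [[12, -6], [-6, 2]]
Trace = 12 + 2 = 14
Determinant = 12*2 - (-6)^2 = -12
Discriminant = (14)^2 - 4*-12 = 244.0
Eigenvalues: lambda_1 = -0.8102, lambda_2 = 14.8102
The function is not convex.

0


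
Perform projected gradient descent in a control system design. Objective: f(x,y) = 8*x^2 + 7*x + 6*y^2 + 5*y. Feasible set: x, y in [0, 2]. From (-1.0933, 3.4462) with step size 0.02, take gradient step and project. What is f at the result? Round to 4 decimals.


Step 1: Compute gradient at (-1.0933, 3.4462).
grad_x = 2*8*-1.0933 + 7 = -10.4928
grad_y = 2*6*3.4462 + 5 = 46.3544
Step 2: Gradient step.
x_raw = -1.0933 - 0.02*-10.4928 = -0.8834
y_raw = 3.4462 - 0.02*46.3544 = 2.5191
Step 3: Project onto [0, 2].
x_proj = clip(-0.8834) = 0.0
y_proj = clip(2.5191) = 2.0
Step 4: Evaluate f.
f(0.0, 2.0) = 34.0


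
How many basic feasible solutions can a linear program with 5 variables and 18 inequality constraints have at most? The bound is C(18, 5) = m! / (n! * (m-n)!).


Each vertex corresponds to some choice of n active constraints out of m, so the number of vertices is at most C(m, n) = m! / (n!(m-n)!).
m = 18, n = 5
Numerator: 18 * 17 * 16 * 15 * 14
Denominator: 5! = 120
C(18, 5) = 8568


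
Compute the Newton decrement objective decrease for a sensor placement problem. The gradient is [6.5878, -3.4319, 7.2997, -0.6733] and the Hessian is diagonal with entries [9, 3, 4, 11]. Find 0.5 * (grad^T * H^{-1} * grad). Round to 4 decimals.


Step 1: H is diagonal, so H^(-1) * g = [0.732, -1.144, 1.8249, -0.0612].
Step 2: g^T H^(-1) g = sum_i g_i^2 / H_ii
  = (6.5878)^2/9 + (-3.4319)^2/3 + (7.2997)^2/4 + (-0.6733)^2/11
  = 4.8221 + 3.926 + 13.3214 + 0.0412 = 22.1107
Step 3: Objective decrease = 0.5 * g^T H^(-1) g = 11.0554


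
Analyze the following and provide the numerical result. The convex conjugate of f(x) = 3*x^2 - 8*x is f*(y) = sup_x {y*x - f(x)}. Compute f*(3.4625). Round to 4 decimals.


f*(y) = sup_x {y*x - a*x^2 - b*x} = sup_x {(y-b)*x - a*x^2}
FOC: (y - b) - 2a*x = 0 => x* = (y - b)/(2a)
x* = (3.4625 + 8)/(2*3) = 1.9104
f*(3.4625) = (y-b)^2/(4a) = (3.4625 + 8)^2/(4*3)
= 131.3889/12 = 10.9491


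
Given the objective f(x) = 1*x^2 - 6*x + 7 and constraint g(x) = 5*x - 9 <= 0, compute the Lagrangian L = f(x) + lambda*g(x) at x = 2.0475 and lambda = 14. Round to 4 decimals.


Step 1: Evaluate f(x).
f(2.0475) = 1*2.0475^2 - 6*2.0475 + 7 = -1.0927
Step 2: Evaluate g(x).
g(2.0475) = 5*2.0475 - 9 = 1.2375
Step 3: Compute Lagrangian.
L = -1.0927 + 14*1.2375 = 16.2323


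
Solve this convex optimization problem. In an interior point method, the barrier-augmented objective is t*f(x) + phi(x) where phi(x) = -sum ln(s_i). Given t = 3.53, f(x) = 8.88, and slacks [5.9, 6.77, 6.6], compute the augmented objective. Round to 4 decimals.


Step 1: Compute log-barrier.
ln values: [1.775, 1.9125, 1.8871]
phi = -(1.775 + 1.9125 + 1.8871) = -5.5745
Step 2: Compute augmented objective.
t*f(x) = 3.53*8.88 = 31.3464
Total = 31.3464 - 5.5745 = 25.7719


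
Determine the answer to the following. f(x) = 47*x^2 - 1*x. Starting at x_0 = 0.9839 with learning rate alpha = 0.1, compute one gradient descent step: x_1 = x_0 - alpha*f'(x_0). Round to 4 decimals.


We compute the gradient at x_0 and apply the update.
f'(x) = 94*x - 1
f'(0.9839) = 94*0.9839 - 1 = 91.4866
x_1 = 0.9839 - 0.1*91.4866 = -8.1648


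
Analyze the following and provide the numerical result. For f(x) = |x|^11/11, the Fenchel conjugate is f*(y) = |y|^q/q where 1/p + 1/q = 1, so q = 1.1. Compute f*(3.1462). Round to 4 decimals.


The conjugate exponent q satisfies 1/p + 1/q = 1.
p = 11, so q = 11/(11 - 1) = 1.1
|y|^q = 3.1462^1.1 = 3.5283
f*(3.1462) = 3.5283 / 1.1 = 3.2075


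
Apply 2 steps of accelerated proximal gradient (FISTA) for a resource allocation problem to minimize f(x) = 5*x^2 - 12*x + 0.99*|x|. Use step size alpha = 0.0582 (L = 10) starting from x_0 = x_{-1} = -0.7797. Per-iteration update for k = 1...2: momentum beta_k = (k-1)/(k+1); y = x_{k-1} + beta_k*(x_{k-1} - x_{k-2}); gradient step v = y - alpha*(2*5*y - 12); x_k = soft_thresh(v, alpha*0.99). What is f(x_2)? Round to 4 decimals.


FISTA on f(x) = 5*x^2 - 12*x + 0.99*|x|
L = 10, alpha = 0.0582
Iteration 1: beta = 0.0, y = -0.7797 + 0.0*(-0.7797 + 0.7797) = -0.7797
  grad(y) = -19.797, v = y - alpha*grad = 0.3725
  prox(v) = soft_thresh(0.3725, 0.0576) = 0.3149
Iteration 2: beta = 0.3333, y = 0.3149 + 0.3333*(0.3149 + 0.7797) = 0.6797
  grad(y) = -5.2028, v = y - alpha*grad = 0.9825
  prox(v) = soft_thresh(0.9825, 0.0576) = 0.9249
f(x_2) = 5*0.9249^2 - 12*0.9249 + 0.99*|0.9249| = -5.906


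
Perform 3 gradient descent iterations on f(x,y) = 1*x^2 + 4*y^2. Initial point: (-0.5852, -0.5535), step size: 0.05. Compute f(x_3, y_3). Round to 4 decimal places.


Gradient descent on f(x,y) = 1*x^2 + 4*y^2.
Starting point: (-0.5852, -0.5535), alpha = 0.05
Step 1: grad_x = 2*1*-0.5852 = -1.1704, grad_y = 2*4*-0.5535 = -4.428
  x_1 = -0.5852 - 0.05*-1.1704 = -0.5267
  y_1 = -0.5535 - 0.05*-4.428 = -0.3321
Step 2: grad_x = 2*1*-0.5267 = -1.0534, grad_y = 2*4*-0.3321 = -2.6568
  x_2 = -0.5267 - 0.05*-1.0534 = -0.474
  y_2 = -0.3321 - 0.05*-2.6568 = -0.1993
Step 3: grad_x = 2*1*-0.474 = -0.948, grad_y = 2*4*-0.1993 = -1.5941
  x_3 = -0.474 - 0.05*-0.948 = -0.4266
  y_3 = -0.1993 - 0.05*-1.5941 = -0.1196
f(-0.4266, -0.1196) = 1*(-0.4266)^2 + 4*(-0.1196)^2 = 0.2392


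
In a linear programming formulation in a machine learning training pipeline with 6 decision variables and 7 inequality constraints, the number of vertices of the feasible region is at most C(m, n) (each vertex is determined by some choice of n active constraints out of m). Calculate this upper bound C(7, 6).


Each vertex corresponds to some choice of n active constraints out of m, so the number of vertices is at most C(m, n) = m! / (n!(m-n)!).
m = 7, n = 6
Numerator: 7 * 6 * 5 * 4 * 3 * 2
Denominator: 6! = 720
C(7, 6) = 7


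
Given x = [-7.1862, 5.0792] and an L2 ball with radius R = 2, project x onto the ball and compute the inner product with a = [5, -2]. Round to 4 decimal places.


Step 1: Compute ||x|| (intermediates to 6 decimals).
||x|| = sqrt((-7.1862)^2 + 5.0792^2) = 8.799985
Step 2: Project.
Since ||x|| > R, scale = R/||x|| = 2/8.799985 = 0.227273, proj(x) = scale * x
proj(x) = [-1.633229, 1.154365]
Step 3: Dot product.
a^T * proj(x) = 5*(-1.633229) - 2*1.154365 = -10.4749


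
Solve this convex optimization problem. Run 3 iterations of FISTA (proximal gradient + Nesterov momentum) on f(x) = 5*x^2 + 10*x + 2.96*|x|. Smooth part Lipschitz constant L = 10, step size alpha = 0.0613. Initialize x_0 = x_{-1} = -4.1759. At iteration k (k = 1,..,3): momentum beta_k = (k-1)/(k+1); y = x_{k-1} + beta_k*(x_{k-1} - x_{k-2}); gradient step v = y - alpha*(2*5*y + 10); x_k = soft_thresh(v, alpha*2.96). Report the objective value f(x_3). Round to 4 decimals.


FISTA on f(x) = 5*x^2 + 10*x + 2.96*|x|
L = 10, alpha = 0.0613
Iteration 1: beta = 0.0, y = -4.1759 + 0.0*(-4.1759 + 4.1759) = -4.1759
  grad(y) = -31.759, v = y - alpha*grad = -2.2291
  prox(v) = soft_thresh(-2.2291, 0.1814) = -2.0476
Iteration 2: beta = 0.3333, y = -2.0476 + 0.3333*(-2.0476 + 4.1759) = -1.3382
  grad(y) = -3.382, v = y - alpha*grad = -1.1309
  prox(v) = soft_thresh(-1.1309, 0.1814) = -0.9494
Iteration 3: beta = 0.5, y = -0.9494 + 0.5*(-0.9494 + 2.0476) = -0.4003
  grad(y) = 5.9966, v = y - alpha*grad = -0.7679
  prox(v) = soft_thresh(-0.7679, 0.1814) = -0.5865
f(x_3) = 5*(-0.5865)^2 + 10*(-0.5865) + 2.96*|-0.5865| = -2.409


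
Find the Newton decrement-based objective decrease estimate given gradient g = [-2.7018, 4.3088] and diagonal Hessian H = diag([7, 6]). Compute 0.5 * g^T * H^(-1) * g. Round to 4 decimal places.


Step 1: H is diagonal, so H^(-1) * g = [-0.386, 0.7181].
Step 2: g^T H^(-1) g = sum_i g_i^2 / H_ii
  = (-2.7018)^2/7 + (4.3088)^2/6
  = 1.0428 + 3.0943 = 4.1371
Step 3: Objective decrease = 0.5 * g^T H^(-1) g = 2.0686


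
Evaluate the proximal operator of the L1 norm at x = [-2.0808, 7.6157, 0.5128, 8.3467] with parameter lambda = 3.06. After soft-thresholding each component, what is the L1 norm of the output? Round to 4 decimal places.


Soft-thresholding with lambda = 3.06:
prox(-2.0808) = sign(-2.0808)*max(|-2.0808| - 3.06, 0) = 0.0
prox(7.6157) = sign(7.6157)*max(|7.6157| - 3.06, 0) = 4.5557
prox(0.5128) = sign(0.5128)*max(|0.5128| - 3.06, 0) = 0.0
prox(8.3467) = sign(8.3467)*max(|8.3467| - 3.06, 0) = 5.2867
prox(x) = [0.0, 4.5557, 0.0, 5.2867]
||prox(x)||_1 = 0.0 + 4.5557 + 0.0 + 5.2867 = 9.8424


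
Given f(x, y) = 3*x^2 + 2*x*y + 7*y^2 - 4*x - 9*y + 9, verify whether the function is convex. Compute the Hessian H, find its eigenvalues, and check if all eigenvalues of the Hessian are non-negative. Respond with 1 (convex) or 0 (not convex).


The Hessian of f(x,y) = 3*x^2 + 2*x*y + 7*y^2 - 4*x - 9*y + 9 is:
H = [[6, 2], [2, 14]]
Trace = 6 + 14 = 20
Determinant = 6*14 - (2)^2 = 80
Discriminant = (20)^2 - 4*80 = 80.0
Eigenvalues: lambda_1 = 5.5279, lambda_2 = 14.4721
The function is convex.

1


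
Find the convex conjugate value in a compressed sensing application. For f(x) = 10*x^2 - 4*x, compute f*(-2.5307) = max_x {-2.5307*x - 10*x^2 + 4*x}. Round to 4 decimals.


f*(y) = sup_x {y*x - a*x^2 - b*x} = sup_x {(y-b)*x - a*x^2}
FOC: (y - b) - 2a*x = 0 => x* = (y - b)/(2a)
x* = (-2.5307 + 4)/(2*10) = 0.0735
f*(-2.5307) = (y-b)^2/(4a) = (-2.5307 + 4)^2/(4*10)
= 2.1588/40 = 0.054


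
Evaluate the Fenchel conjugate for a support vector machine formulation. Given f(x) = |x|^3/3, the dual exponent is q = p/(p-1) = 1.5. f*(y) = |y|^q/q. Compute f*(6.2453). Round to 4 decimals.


The conjugate exponent q satisfies 1/p + 1/q = 1.
p = 3, so q = 3/(3 - 1) = 1.5
|y|^q = 6.2453^1.5 = 15.6074
f*(6.2453) = 15.6074 / 1.5 = 10.4049


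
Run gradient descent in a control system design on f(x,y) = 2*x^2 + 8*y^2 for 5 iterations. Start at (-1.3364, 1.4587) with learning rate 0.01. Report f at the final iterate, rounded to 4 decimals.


Gradient descent on f(x,y) = 2*x^2 + 8*y^2.
Starting point: (-1.3364, 1.4587), alpha = 0.01
Step 1: grad_x = 2*2*-1.3364 = -5.3456, grad_y = 2*8*1.4587 = 23.3392
  x_1 = -1.3364 - 0.01*-5.3456 = -1.2829
  y_1 = 1.4587 - 0.01*23.3392 = 1.2253
Step 2: grad_x = 2*2*-1.2829 = -5.1318, grad_y = 2*8*1.2253 = 19.6049
  x_2 = -1.2829 - 0.01*-5.1318 = -1.2316
  y_2 = 1.2253 - 0.01*19.6049 = 1.0293
Step 3: grad_x = 2*2*-1.2316 = -4.9265, grad_y = 2*8*1.0293 = 16.4681
  x_3 = -1.2316 - 0.01*-4.9265 = -1.1824
  y_3 = 1.0293 - 0.01*16.4681 = 0.8646
Step 4: grad_x = 2*2*-1.1824 = -4.7294, grad_y = 2*8*0.8646 = 13.8332
  x_4 = -1.1824 - 0.01*-4.7294 = -1.1351
  y_4 = 0.8646 - 0.01*13.8332 = 0.7262
Step 5: grad_x = 2*2*-1.1351 = -4.5403, grad_y = 2*8*0.7262 = 11.6199
  x_5 = -1.1351 - 0.01*-4.5403 = -1.0897
  y_5 = 0.7262 - 0.01*11.6199 = 0.61
f(-1.0897, 0.61) = 2*(-1.0897)^2 + 8*0.61^2 = 5.352


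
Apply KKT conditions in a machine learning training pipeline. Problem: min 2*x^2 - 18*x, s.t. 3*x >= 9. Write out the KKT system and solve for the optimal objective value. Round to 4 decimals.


Step 1: Try lambda = 0 (constraint inactive).
Stationarity: 2*2*x - 18 = 0
x* = 18/(2*2) = 4.5
Check constraint: 3*4.5 = 13.5 >= 9 -- satisfied.
Step 2: Compute optimal value.
f(x*) = 2*4.5^2 - 18*4.5 = -40.5


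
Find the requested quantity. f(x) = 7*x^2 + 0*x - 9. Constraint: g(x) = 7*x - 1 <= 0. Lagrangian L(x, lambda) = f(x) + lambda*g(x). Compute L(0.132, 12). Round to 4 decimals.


Step 1: Evaluate f(x).
f(0.132) = 7*0.132^2 + 0*0.132 - 9 = -8.878
Step 2: Evaluate g(x).
g(0.132) = 7*0.132 - 1 = -0.076
Step 3: Compute Lagrangian.
L = -8.878 + 12*-0.076 = -9.79


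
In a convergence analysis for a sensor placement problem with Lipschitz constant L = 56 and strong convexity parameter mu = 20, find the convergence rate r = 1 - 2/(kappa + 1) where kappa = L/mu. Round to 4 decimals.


Step 1: Compute the condition number.
kappa = L/mu = 56/20 = 2.8
Step 2: Compute the convergence rate.
r = 1 - 2/(kappa + 1) = 1 - 2*mu/(L + mu) = (L - mu)/(L + mu) = 36/76 = 0.4737


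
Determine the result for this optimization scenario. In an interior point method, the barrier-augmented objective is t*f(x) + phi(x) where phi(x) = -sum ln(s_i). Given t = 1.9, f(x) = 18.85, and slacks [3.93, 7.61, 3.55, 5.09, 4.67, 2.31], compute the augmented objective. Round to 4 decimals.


Step 1: Compute log-barrier.
ln values: [1.3686, 2.0295, 1.2669, 1.6273, 1.5412, 0.8372]
phi = -(1.3686 + 2.0295 + 1.2669 + 1.6273 + 1.5412 + 0.8372) = -8.6707
Step 2: Compute augmented objective.
t*f(x) = 1.9*18.85 = 35.815
Total = 35.815 - 8.6707 = 27.1443


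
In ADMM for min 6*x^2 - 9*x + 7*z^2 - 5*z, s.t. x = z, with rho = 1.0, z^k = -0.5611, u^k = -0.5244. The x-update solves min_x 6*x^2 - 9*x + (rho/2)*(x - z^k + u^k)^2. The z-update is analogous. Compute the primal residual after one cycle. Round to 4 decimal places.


ADMM iteration with rho = 1.0, z^k = -0.5611, u^k = -0.5244
Step 1: x-update.
Minimize 6*x^2 - 9*x + (1.0/2)*(x + 0.5611 - 0.5244)^2
FOC: (2*6 + 1.0)*x = 9 + 1.0*(-0.5611 + 0.5244)
x^{k+1} = 0.6895
Step 2: z-update.
Minimize 7*z^2 - 5*z + (1.0/2)*(0.6895 - z - 0.5244)^2
FOC: (2*7 + 1.0)*z = 5 + 1.0*(0.6895 - 0.5244)
z^{k+1} = 0.3443
Step 3: u-update.
u^{k+1} = -0.5244 + 0.6895 - 0.3443 = -0.1793
Step 4: Primal residual = |0.6895 - 0.3443| = 0.3451


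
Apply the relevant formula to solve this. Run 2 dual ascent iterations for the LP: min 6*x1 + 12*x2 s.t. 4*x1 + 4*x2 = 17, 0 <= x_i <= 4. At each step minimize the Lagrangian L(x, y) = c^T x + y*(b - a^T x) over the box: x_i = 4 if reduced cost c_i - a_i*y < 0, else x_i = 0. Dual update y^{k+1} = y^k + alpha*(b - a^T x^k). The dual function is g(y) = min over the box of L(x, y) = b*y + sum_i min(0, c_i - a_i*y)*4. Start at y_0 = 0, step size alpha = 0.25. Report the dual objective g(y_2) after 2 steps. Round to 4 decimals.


Dual ascent for LP: min 6*x1 + 12*x2, 4*x1 + 4*x2 = 17, 0 <= x_i <= 4
Step 1: y^k = 0.0, reduced costs: (6.0, 12.0)
  x^k = (0.0, 0.0), subgradient = b - a^T x = 17.0
  y^{k+1} = 0.0 + 0.25*17.0 = 4.25
Step 2: y^k = 4.25, reduced costs: (-11.0, -5.0)
  x^k = (4.0, 4.0), subgradient = b - a^T x = -15.0
  y^{k+1} = 4.25 + 0.25*-15.0 = 0.5
Dual objective at y_2 = 0.5: reduced costs (4.0, 10.0), box minimizer x = (0.0, 0.0)
g(y_2) = b*y + (c1 - a1*y)*x1 + (c2 - a2*y)*x2 = 17*0.5 + 4.0*0.0 + 10.0*0.0 = 8.5 + 0.0 + 0.0 = 8.5
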